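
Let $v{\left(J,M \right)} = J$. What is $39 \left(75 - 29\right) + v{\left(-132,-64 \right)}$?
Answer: $1662$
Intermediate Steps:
$39 \left(75 - 29\right) + v{\left(-132,-64 \right)} = 39 \left(75 - 29\right) - 132 = 39 \cdot 46 - 132 = 1794 - 132 = 1662$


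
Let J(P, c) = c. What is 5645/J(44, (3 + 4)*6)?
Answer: 5645/42 ≈ 134.40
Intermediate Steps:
5645/J(44, (3 + 4)*6) = 5645/(((3 + 4)*6)) = 5645/((7*6)) = 5645/42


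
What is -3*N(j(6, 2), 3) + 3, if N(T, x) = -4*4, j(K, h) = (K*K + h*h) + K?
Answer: 51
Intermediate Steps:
j(K, h) = K + K**2 + h**2 (j(K, h) = (K**2 + h**2) + K = K + K**2 + h**2)
N(T, x) = -16
-3*N(j(6, 2), 3) + 3 = -3*(-16) + 3 = 48 + 3 = 51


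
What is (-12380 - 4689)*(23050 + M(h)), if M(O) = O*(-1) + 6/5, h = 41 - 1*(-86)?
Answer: -1956465849/5 ≈ -3.9129e+8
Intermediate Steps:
h = 127 (h = 41 + 86 = 127)
M(O) = 6/5 - O (M(O) = -O + 6*(⅕) = -O + 6/5 = 6/5 - O)
(-12380 - 4689)*(23050 + M(h)) = (-12380 - 4689)*(23050 + (6/5 - 1*127)) = -17069*(23050 + (6/5 - 127)) = -17069*(23050 - 629/5) = -17069*114621/5 = -1956465849/5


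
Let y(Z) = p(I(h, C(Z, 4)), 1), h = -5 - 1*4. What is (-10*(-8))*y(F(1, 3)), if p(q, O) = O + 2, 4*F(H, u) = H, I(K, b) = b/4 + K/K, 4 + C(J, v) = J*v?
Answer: 240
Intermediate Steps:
C(J, v) = -4 + J*v
h = -9 (h = -5 - 4 = -9)
I(K, b) = 1 + b/4 (I(K, b) = b*(¼) + 1 = b/4 + 1 = 1 + b/4)
F(H, u) = H/4
p(q, O) = 2 + O
y(Z) = 3 (y(Z) = 2 + 1 = 3)
(-10*(-8))*y(F(1, 3)) = -10*(-8)*3 = 80*3 = 240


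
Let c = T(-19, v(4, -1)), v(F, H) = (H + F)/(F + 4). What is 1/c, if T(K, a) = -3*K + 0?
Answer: 1/57 ≈ 0.017544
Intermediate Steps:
v(F, H) = (F + H)/(4 + F)
T(K, a) = -3*K
c = 57 (c = -3*(-19) = 57)
1/c = 1/57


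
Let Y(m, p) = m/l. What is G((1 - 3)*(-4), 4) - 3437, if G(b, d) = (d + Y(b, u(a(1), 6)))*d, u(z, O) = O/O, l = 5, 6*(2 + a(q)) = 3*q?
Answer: -17073/5 ≈ -3414.6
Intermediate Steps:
a(q) = -2 + q/2 (a(q) = -2 + (3*q)/6 = -2 + q/2)
u(z, O) = 1
Y(m, p) = m/5
G(b, d) = d*(d + b/5) (G(b, d) = (d + b/5)*d = d*(d + b/5))
G((1 - 3)*(-4), 4) - 3437 = (1/5)*4*((1 - 3)*(-4) + 5*4) - 3437 = (1/5)*4*(-2*(-4) + 20) - 3437 = (1/5)*4*(8 + 20) - 3437 = (1/5)*4*28 - 3437 = 112/5 - 3437 = -17073/5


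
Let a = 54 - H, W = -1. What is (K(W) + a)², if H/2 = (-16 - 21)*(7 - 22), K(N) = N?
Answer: 1117249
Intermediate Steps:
H = 1110 (H = 2*((-16 - 21)*(7 - 22)) = 2*(-37*(-15)) = 2*555 = 1110)
a = -1056 (a = 54 - 1*1110 = 54 - 1110 = -1056)
(K(W) + a)² = (-1 - 1056)² = (-1057)² = 1117249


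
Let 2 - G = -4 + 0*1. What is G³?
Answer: 216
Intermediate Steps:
G = 6 (G = 2 - (-4 + 0*1) = 2 - (-4 + 0) = 2 - 1*(-4) = 2 + 4 = 6)
G³ = 6³ = 216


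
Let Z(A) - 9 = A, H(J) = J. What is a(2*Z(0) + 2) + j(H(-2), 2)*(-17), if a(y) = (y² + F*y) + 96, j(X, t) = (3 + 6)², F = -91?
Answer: -2701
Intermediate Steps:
Z(A) = 9 + A
j(X, t) = 81 (j(X, t) = 9² = 81)
a(y) = 96 + y² - 91*y (a(y) = (y² - 91*y) + 96 = 96 + y² - 91*y)
a(2*Z(0) + 2) + j(H(-2), 2)*(-17) = (96 + (2*(9 + 0) + 2)² - 91*(2*(9 + 0) + 2)) + 81*(-17) = (96 + (2*9 + 2)² - 91*(2*9 + 2)) - 1377 = (96 + (18 + 2)² - 91*(18 + 2)) - 1377 = (96 + 20² - 91*20) - 1377 = (96 + 400 - 1820) - 1377 = -1324 - 1377 = -2701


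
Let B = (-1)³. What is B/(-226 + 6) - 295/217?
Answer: -64683/47740 ≈ -1.3549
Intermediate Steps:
B = -1
B/(-226 + 6) - 295/217 = -1/(-226 + 6) - 295/217 = -1/(-220) - 295*1/217 = -1*(-1/220) - 295/217 = 1/220 - 295/217 = -64683/47740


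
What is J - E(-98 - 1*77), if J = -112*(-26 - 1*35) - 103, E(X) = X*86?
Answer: 21779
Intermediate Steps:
E(X) = 86*X
J = 6729 (J = -112*(-26 - 35) - 103 = -112*(-61) - 103 = 6832 - 103 = 6729)
J - E(-98 - 1*77) = 6729 - 86*(-98 - 1*77) = 6729 - 86*(-98 - 77) = 6729 - 86*(-175) = 6729 - 1*(-15050) = 6729 + 15050 = 21779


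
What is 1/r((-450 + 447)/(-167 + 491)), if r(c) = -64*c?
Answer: 27/16 ≈ 1.6875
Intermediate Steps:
1/r((-450 + 447)/(-167 + 491)) = 1/(-64*(-450 + 447)/(-167 + 491)) = 1/(-(-192)/324) = 1/(-64*(-1/108)) = 1/(16/27) = 27/16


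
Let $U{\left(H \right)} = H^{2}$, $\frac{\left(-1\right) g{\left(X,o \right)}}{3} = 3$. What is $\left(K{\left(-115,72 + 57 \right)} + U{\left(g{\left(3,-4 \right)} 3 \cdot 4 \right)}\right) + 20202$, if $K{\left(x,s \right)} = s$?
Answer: $31995$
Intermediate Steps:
$g{\left(X,o \right)} = -9$ ($g{\left(X,o \right)} = \left(-3\right) 3 = -9$)
$\left(K{\left(-115,72 + 57 \right)} + U{\left(g{\left(3,-4 \right)} 3 \cdot 4 \right)}\right) + 20202 = \left(\left(72 + 57\right) + \left(\left(-9\right) 3 \cdot 4\right)^{2}\right) + 20202 = \left(129 + \left(\left(-27\right) 4\right)^{2}\right) + 20202 = \left(129 + \left(-108\right)^{2}\right) + 20202 = \left(129 + 11664\right) + 20202 = 11793 + 20202 = 31995$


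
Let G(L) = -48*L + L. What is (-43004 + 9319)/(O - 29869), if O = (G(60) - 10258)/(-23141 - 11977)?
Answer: 591474915/524463232 ≈ 1.1278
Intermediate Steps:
G(L) = -47*L
O = 6539/17559 (O = (-47*60 - 10258)/(-23141 - 11977) = (-2820 - 10258)/(-35118) = -13078*(-1/35118) = 6539/17559 ≈ 0.37240)
(-43004 + 9319)/(O - 29869) = (-43004 + 9319)/(6539/17559 - 29869) = -33685/(-524463232/17559) = -33685*(-17559/524463232) = 591474915/524463232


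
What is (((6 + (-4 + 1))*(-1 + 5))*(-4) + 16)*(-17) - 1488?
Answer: -944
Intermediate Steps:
(((6 + (-4 + 1))*(-1 + 5))*(-4) + 16)*(-17) - 1488 = (((6 - 3)*4)*(-4) + 16)*(-17) - 1488 = ((3*4)*(-4) + 16)*(-17) - 1488 = (12*(-4) + 16)*(-17) - 1488 = (-48 + 16)*(-17) - 1488 = -32*(-17) - 1488 = 544 - 1488 = -944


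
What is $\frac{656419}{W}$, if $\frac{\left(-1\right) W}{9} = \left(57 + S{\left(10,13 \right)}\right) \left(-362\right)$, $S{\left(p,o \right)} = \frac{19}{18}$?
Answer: $\frac{656419}{189145} \approx 3.4705$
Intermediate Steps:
$S{\left(p,o \right)} = \frac{19}{18}$ ($S{\left(p,o \right)} = 19 \cdot \frac{1}{18} = \frac{19}{18}$)
$W = 189145$ ($W = - 9 \left(57 + \frac{19}{18}\right) \left(-362\right) = - 9 \cdot \frac{1045}{18} \left(-362\right) = \left(-9\right) \left(- \frac{189145}{9}\right) = 189145$)
$\frac{656419}{W} = \frac{656419}{189145}$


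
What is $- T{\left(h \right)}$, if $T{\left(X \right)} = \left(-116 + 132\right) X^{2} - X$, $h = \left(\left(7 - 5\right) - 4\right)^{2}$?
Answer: $-252$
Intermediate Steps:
$h = 4$ ($h = \left(\left(7 - 5\right) - 4\right)^{2} = \left(2 - 4\right)^{2} = \left(-2\right)^{2} = 4$)
$T{\left(X \right)} = - X + 16 X^{2}$ ($T{\left(X \right)} = 16 X^{2} - X = - X + 16 X^{2}$)
$- T{\left(h \right)} = - 4 \left(-1 + 16 \cdot 4\right) = - 4 \left(-1 + 64\right) = - 4 \cdot 63 = \left(-1\right) 252 = -252$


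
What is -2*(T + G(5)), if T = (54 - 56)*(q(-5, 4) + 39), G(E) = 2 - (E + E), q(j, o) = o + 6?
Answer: 212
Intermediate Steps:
q(j, o) = 6 + o
G(E) = 2 - 2*E
T = -98 (T = (54 - 56)*((6 + 4) + 39) = -2*(10 + 39) = -2*49 = -98)
-2*(T + G(5)) = -2*(-98 + (2 - 2*5)) = -2*(-98 + (2 - 10)) = -2*(-98 - 8) = -2*(-106) = 212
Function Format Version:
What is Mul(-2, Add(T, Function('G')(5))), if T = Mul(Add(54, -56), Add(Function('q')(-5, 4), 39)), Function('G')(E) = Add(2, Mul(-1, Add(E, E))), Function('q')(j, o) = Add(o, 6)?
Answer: 212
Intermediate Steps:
Function('q')(j, o) = Add(6, o)
Function('G')(E) = Add(2, Mul(-2, E)) (Function('G')(E) = Add(2, Mul(-1, Mul(2, E))) = Add(2, Mul(-2, E)))
T = -98 (T = Mul(Add(54, -56), Add(Add(6, 4), 39)) = Mul(-2, Add(10, 39)) = Mul(-2, 49) = -98)
Mul(-2, Add(T, Function('G')(5))) = Mul(-2, Add(-98, Add(2, Mul(-2, 5)))) = Mul(-2, Add(-98, Add(2, -10))) = Mul(-2, Add(-98, -8)) = Mul(-2, -106) = 212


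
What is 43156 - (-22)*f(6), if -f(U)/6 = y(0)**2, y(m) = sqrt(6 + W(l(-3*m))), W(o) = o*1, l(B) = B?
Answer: 42364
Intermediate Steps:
W(o) = o
y(m) = sqrt(6 - 3*m)
f(U) = -36 (f(U) = -6*(sqrt(6 - 3*0))**2 = -6*(sqrt(6 + 0))**2 = -6*(sqrt(6))**2 = -6*6 = -36)
43156 - (-22)*f(6) = 43156 - (-22)*(-36) = 43156 - 1*792 = 43156 - 792 = 42364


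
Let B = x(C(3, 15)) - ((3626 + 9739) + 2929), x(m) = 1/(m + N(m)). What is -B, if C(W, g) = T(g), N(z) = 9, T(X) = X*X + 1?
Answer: 3829089/235 ≈ 16294.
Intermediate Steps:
T(X) = 1 + X² (T(X) = X² + 1 = 1 + X²)
C(W, g) = 1 + g²
x(m) = 1/(9 + m) (x(m) = 1/(m + 9) = 1/(9 + m))
B = -3829089/235 (B = 1/(9 + (1 + 15²)) - ((3626 + 9739) + 2929) = 1/(9 + (1 + 225)) - (13365 + 2929) = 1/(9 + 226) - 1*16294 = 1/235 - 16294 = -3829089/235 ≈ -16294.)
-B = -1*(-3829089/235) = 3829089/235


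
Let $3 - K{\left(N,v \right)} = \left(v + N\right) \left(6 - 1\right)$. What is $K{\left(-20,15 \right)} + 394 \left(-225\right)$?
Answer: $-88622$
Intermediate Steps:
$K{\left(N,v \right)} = 3 - 5 N - 5 v$ ($K{\left(N,v \right)} = 3 - \left(v + N\right) \left(6 - 1\right) = 3 - \left(N + v\right) 5 = 3 - \left(5 N + 5 v\right) = 3 - 5 N - 5 v$)
$K{\left(-20,15 \right)} + 394 \left(-225\right) = \left(3 - -100 - 75\right) + 394 \left(-225\right) = \left(3 + 100 - 75\right) - 88650 = 28 - 88650 = -88622$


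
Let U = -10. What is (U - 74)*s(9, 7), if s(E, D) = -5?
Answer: 420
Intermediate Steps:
(U - 74)*s(9, 7) = (-10 - 74)*(-5) = -84*(-5) = 420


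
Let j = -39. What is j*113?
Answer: -4407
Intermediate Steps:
j*113 = -39*113 = -4407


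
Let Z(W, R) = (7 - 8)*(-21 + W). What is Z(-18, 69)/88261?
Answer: 39/88261 ≈ 0.00044187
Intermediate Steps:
Z(W, R) = 21 - W (Z(W, R) = -(-21 + W) = 21 - W)
Z(-18, 69)/88261 = (21 - 1*(-18))/88261 = (21 + 18)*(1/88261) = 39*(1/88261) = 39/88261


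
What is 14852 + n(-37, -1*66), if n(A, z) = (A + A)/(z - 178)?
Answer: 1811981/122 ≈ 14852.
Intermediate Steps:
n(A, z) = 2*A/(-178 + z) (n(A, z) = (2*A)/(-178 + z) = 2*A/(-178 + z))
14852 + n(-37, -1*66) = 14852 + 2*(-37)/(-178 - 1*66) = 14852 + 2*(-37)/(-178 - 66) = 14852 + 2*(-37)/(-244) = 14852 + 2*(-37)*(-1/244) = 14852 + 37/122 = 1811981/122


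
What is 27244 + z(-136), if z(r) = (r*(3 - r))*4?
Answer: -48372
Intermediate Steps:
z(r) = 4*r*(3 - r)
27244 + z(-136) = 27244 + 4*(-136)*(3 - 1*(-136)) = 27244 + 4*(-136)*(3 + 136) = 27244 + 4*(-136)*139 = 27244 - 75616 = -48372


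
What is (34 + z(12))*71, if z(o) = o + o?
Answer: 4118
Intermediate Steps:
z(o) = 2*o
(34 + z(12))*71 = (34 + 2*12)*71 = (34 + 24)*71 = 58*71 = 4118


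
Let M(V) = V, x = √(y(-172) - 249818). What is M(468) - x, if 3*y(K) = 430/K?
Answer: 468 - I*√8993478/6 ≈ 468.0 - 499.82*I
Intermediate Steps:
y(K) = 430/(3*K) (y(K) = (430/K)/3 = 430/(3*K))
x = I*√8993478/6 (x = √((430/3)/(-172) - 249818) = √((430/3)*(-1/172) - 249818) = √(-⅚ - 249818) = √(-1498913/6) = I*√8993478/6 ≈ 499.82*I)
M(468) - x = 468 - I*√8993478/6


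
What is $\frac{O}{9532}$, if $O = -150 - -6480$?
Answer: $\frac{3165}{4766} \approx 0.66408$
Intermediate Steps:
$O = 6330$ ($O = -150 + 6480 = 6330$)
$\frac{O}{9532} = \frac{6330}{9532} = 6330 \cdot \frac{1}{9532} = \frac{3165}{4766}$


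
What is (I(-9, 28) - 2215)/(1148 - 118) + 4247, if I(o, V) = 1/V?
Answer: 122421461/28840 ≈ 4244.9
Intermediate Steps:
(I(-9, 28) - 2215)/(1148 - 118) + 4247 = (1/28 - 2215)/(1148 - 118) + 4247 = (1/28 - 2215)/1030 + 4247 = -62019/28*1/1030 + 4247 = -62019/28840 + 4247 = 122421461/28840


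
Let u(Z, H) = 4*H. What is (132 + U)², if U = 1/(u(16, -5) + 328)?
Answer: 1652991649/94864 ≈ 17425.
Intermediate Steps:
U = 1/308 (U = 1/(4*(-5) + 328) = 1/(-20 + 328) = 1/308 ≈ 0.0032468)
(132 + U)² = (132 + 1/308)² = (40657/308)² = 1652991649/94864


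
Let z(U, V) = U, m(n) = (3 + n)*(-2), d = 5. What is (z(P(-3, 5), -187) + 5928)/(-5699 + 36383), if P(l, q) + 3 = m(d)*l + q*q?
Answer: 2999/15342 ≈ 0.19548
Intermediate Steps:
m(n) = -6 - 2*n
P(l, q) = -3 + q² - 16*l (P(l, q) = -3 + ((-6 - 2*5)*l + q*q) = -3 + ((-6 - 10)*l + q²) = -3 + (-16*l + q²) = -3 + (q² - 16*l) = -3 + q² - 16*l)
(z(P(-3, 5), -187) + 5928)/(-5699 + 36383) = ((-3 + 5² - 16*(-3)) + 5928)/(-5699 + 36383) = ((-3 + 25 + 48) + 5928)/30684 = (70 + 5928)*(1/30684) = 5998*(1/30684) = 2999/15342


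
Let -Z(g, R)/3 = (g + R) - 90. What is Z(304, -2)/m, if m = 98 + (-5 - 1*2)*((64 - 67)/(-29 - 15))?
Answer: -27984/4291 ≈ -6.5216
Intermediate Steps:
Z(g, R) = 270 - 3*R - 3*g (Z(g, R) = -3*((g + R) - 90) = -3*((R + g) - 90) = -3*(-90 + R + g) = 270 - 3*R - 3*g)
m = 4291/44 (m = 98 + (-5 - 2)*(-3/(-44)) = 98 - (-21)*(-1)/44 = 98 - 7*3/44 = 98 - 21/44 = 4291/44 ≈ 97.523)
Z(304, -2)/m = (270 - 3*(-2) - 3*304)/(4291/44) = (270 + 6 - 912)*(44/4291) = -636*44/4291 = -27984/4291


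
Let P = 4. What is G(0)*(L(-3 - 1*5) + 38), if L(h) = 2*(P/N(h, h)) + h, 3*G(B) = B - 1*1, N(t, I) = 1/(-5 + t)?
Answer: 74/3 ≈ 24.667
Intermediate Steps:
G(B) = -1/3 + B/3 (G(B) = (B - 1*1)/3 = (B - 1)/3 = (-1 + B)/3 = -1/3 + B/3)
L(h) = -40 + 9*h (L(h) = 2*(4/(1/(-5 + h))) + h = 2*(4*(-5 + h)) + h = 2*(-20 + 4*h) + h = (-40 + 8*h) + h = -40 + 9*h)
G(0)*(L(-3 - 1*5) + 38) = (-1/3 + (1/3)*0)*((-40 + 9*(-3 - 1*5)) + 38) = (-1/3 + 0)*((-40 + 9*(-3 - 5)) + 38) = -((-40 + 9*(-8)) + 38)/3 = -((-40 - 72) + 38)/3 = -(-112 + 38)/3 = -1/3*(-74) = 74/3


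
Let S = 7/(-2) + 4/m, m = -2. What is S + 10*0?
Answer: -11/2 ≈ -5.5000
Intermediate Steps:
S = -11/2 (S = 7/(-2) + 4/(-2) = 7*(-½) + 4*(-½) = -7/2 - 2 = -11/2 ≈ -5.5000)
S + 10*0 = -11/2 + 10*0 = -11/2 + 0 = -11/2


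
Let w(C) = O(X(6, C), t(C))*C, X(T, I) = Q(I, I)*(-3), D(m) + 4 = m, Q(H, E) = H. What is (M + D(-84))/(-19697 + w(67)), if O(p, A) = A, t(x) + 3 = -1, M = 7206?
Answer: -7118/19965 ≈ -0.35652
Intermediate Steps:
D(m) = -4 + m
t(x) = -4 (t(x) = -3 - 1 = -4)
X(T, I) = -3*I (X(T, I) = I*(-3) = -3*I)
w(C) = -4*C
(M + D(-84))/(-19697 + w(67)) = (7206 + (-4 - 84))/(-19697 - 4*67) = (7206 - 88)/(-19697 - 268) = 7118/(-19965) = 7118*(-1/19965) = -7118/19965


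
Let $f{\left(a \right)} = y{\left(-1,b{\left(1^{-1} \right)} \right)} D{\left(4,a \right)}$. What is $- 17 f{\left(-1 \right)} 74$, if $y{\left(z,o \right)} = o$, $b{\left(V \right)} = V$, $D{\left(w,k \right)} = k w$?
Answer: $5032$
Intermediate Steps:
$f{\left(a \right)} = 4 a$ ($f{\left(a \right)} = \frac{a 4}{1} = 1 \cdot 4 a = 4 a$)
$- 17 f{\left(-1 \right)} 74 = - 17 \cdot 4 \left(-1\right) 74 = - 17 \left(-4\right) 74 = - \left(-68\right) 74 = \left(-1\right) \left(-5032\right) = 5032$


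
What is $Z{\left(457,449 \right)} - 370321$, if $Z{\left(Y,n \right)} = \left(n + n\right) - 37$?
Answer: $-369460$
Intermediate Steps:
$Z{\left(Y,n \right)} = -37 + 2 n$ ($Z{\left(Y,n \right)} = 2 n - 37 = -37 + 2 n$)
$Z{\left(457,449 \right)} - 370321 = \left(-37 + 2 \cdot 449\right) - 370321 = \left(-37 + 898\right) - 370321 = 861 - 370321 = -369460$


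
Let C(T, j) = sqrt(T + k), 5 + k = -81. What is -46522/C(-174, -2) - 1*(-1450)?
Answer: 1450 + 23261*I*sqrt(65)/65 ≈ 1450.0 + 2885.2*I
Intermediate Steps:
k = -86 (k = -5 - 81 = -86)
C(T, j) = sqrt(-86 + T) (C(T, j) = sqrt(T - 86) = sqrt(-86 + T))
-46522/C(-174, -2) - 1*(-1450) = -46522/sqrt(-86 - 174) - 1*(-1450) = -46522*(-I*sqrt(65)/130) + 1450 = -(-23261)*I*sqrt(65)/65 + 1450 = 23261*I*sqrt(65)/65 + 1450 = 1450 + 23261*I*sqrt(65)/65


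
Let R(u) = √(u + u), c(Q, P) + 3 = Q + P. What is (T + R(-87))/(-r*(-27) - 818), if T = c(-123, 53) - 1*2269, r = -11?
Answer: 2342/1115 - I*√174/1115 ≈ 2.1004 - 0.01183*I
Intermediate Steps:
c(Q, P) = -3 + P + Q (c(Q, P) = -3 + (Q + P) = -3 + (P + Q) = -3 + P + Q)
T = -2342 (T = (-3 + 53 - 123) - 1*2269 = -73 - 2269 = -2342)
R(u) = √2*√u (R(u) = √(2*u) = √2*√u)
(T + R(-87))/(-r*(-27) - 818) = (-2342 + √2*√(-87))/(-1*(-11)*(-27) - 818) = (-2342 + √2*(I*√87))/(11*(-27) - 818) = (-2342 + I*√174)/(-297 - 818) = (-2342 + I*√174)/(-1115) = (-2342 + I*√174)*(-1/1115) = 2342/1115 - I*√174/1115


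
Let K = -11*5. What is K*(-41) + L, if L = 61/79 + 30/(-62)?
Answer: 5523201/2449 ≈ 2255.3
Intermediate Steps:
K = -55
L = 706/2449 (L = 61*(1/79) + 30*(-1/62) = 61/79 - 15/31 = 706/2449 ≈ 0.28828)
K*(-41) + L = -55*(-41) + 706/2449 = 2255 + 706/2449 = 5523201/2449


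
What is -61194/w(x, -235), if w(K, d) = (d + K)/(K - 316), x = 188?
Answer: -166656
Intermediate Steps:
w(K, d) = (K + d)/(-316 + K)
-61194/w(x, -235) = -61194*(-316 + 188)/(188 - 235) = -61194/(-47/(-128)) = -61194/((-1/128*(-47))) = -61194/47/128 = -61194*128/47 = -166656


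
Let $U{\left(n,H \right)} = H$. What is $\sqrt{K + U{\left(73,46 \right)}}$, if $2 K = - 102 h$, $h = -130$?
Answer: $2 \sqrt{1669} \approx 81.707$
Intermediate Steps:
$K = 6630$ ($K = \frac{\left(-102\right) \left(-130\right)}{2} = \frac{1}{2} \cdot 13260 = 6630$)
$\sqrt{K + U{\left(73,46 \right)}} = \sqrt{6630 + 46} = \sqrt{6676} = 2 \sqrt{1669}$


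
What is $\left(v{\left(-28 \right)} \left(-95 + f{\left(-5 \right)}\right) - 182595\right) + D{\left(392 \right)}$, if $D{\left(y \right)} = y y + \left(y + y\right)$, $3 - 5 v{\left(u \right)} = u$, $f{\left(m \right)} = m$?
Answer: $-28767$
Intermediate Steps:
$v{\left(u \right)} = \frac{3}{5} - \frac{u}{5}$
$D{\left(y \right)} = y^{2} + 2 y$
$\left(v{\left(-28 \right)} \left(-95 + f{\left(-5 \right)}\right) - 182595\right) + D{\left(392 \right)} = \left(\left(\frac{3}{5} - - \frac{28}{5}\right) \left(-95 - 5\right) - 182595\right) + 392 \left(2 + 392\right) = \left(\left(\frac{3}{5} + \frac{28}{5}\right) \left(-100\right) - 182595\right) + 392 \cdot 394 = \left(\frac{31}{5} \left(-100\right) - 182595\right) + 154448 = \left(-620 - 182595\right) + 154448 = -183215 + 154448 = -28767$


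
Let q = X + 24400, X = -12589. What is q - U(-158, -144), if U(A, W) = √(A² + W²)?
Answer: 11811 - 10*√457 ≈ 11597.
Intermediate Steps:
q = 11811 (q = -12589 + 24400 = 11811)
q - U(-158, -144) = 11811 - √((-158)² + (-144)²) = 11811 - √(24964 + 20736) = 11811 - √45700 = 11811 - 10*√457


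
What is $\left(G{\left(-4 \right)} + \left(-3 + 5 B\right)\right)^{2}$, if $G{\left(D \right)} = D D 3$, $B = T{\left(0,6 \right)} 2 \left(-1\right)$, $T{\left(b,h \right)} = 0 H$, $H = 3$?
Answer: $2025$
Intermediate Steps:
$T{\left(b,h \right)} = 0$ ($T{\left(b,h \right)} = 0 \cdot 3 = 0$)
$B = 0$ ($B = 0 \cdot 2 \left(-1\right) = 0 \left(-1\right) = 0$)
$G{\left(D \right)} = 3 D^{2}$ ($G{\left(D \right)} = D^{2} \cdot 3 = 3 D^{2}$)
$\left(G{\left(-4 \right)} + \left(-3 + 5 B\right)\right)^{2} = \left(3 \left(-4\right)^{2} + \left(-3 + 5 \cdot 0\right)\right)^{2} = \left(3 \cdot 16 + \left(-3 + 0\right)\right)^{2} = \left(48 - 3\right)^{2} = 45^{2} = 2025$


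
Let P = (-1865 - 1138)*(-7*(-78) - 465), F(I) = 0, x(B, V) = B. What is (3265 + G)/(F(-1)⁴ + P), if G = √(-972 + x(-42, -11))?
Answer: -3265/243243 - I*√6/18711 ≈ -0.013423 - 0.00013091*I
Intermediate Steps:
G = 13*I*√6 (G = √(-972 - 42) = √(-1014) = 13*I*√6 ≈ 31.843*I)
P = -243243 (P = -3003*(546 - 465) = -3003*81 = -243243)
(3265 + G)/(F(-1)⁴ + P) = (3265 + 13*I*√6)/(0⁴ - 243243) = (3265 + 13*I*√6)/(0 - 243243) = (3265 + 13*I*√6)/(-243243) = (3265 + 13*I*√6)*(-1/243243) = -3265/243243 - I*√6/18711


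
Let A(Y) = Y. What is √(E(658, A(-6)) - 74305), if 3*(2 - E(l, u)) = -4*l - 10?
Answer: I*√660801/3 ≈ 270.97*I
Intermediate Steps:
E(l, u) = 16/3 + 4*l/3 (E(l, u) = 2 - (-4*l - 10)/3 = 2 - (-10 - 4*l)/3 = 2 + (10/3 + 4*l/3) = 16/3 + 4*l/3)
√(E(658, A(-6)) - 74305) = √((16/3 + (4/3)*658) - 74305) = √((16/3 + 2632/3) - 74305) = √(2648/3 - 74305) = √(-220267/3) = I*√660801/3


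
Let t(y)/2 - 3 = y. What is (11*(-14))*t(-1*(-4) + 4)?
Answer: -3388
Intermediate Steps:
t(y) = 6 + 2*y
(11*(-14))*t(-1*(-4) + 4) = (11*(-14))*(6 + 2*(-1*(-4) + 4)) = -154*(6 + 2*(4 + 4)) = -154*(6 + 2*8) = -154*(6 + 16) = -154*22 = -3388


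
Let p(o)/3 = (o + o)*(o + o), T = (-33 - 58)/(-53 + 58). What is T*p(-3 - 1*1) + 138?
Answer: -16782/5 ≈ -3356.4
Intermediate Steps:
T = -91/5 ≈ -18.200
p(o) = 12*o**2 (p(o) = 3*((o + o)*(o + o)) = 3*((2*o)*(2*o)) = 3*(4*o**2) = 12*o**2)
T*p(-3 - 1*1) + 138 = -1092*(-3 - 1*1)**2/5 + 138 = -1092*(-3 - 1)**2/5 + 138 = -1092*(-4)**2/5 + 138 = -1092*16/5 + 138 = -91/5*192 + 138 = -17472/5 + 138 = -16782/5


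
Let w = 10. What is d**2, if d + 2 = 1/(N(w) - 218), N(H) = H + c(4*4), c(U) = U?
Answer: 148225/36864 ≈ 4.0209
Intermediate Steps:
N(H) = 16 + H (N(H) = H + 4*4 = H + 16 = 16 + H)
d = -385/192 (d = -2 + 1/((16 + 10) - 218) = -2 + 1/(26 - 218) = -2 + 1/(-192) = -2 - 1/192 = -385/192 ≈ -2.0052)
d**2 = (-385/192)**2 = 148225/36864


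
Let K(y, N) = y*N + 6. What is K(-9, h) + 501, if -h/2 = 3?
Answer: 561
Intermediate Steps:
h = -6 (h = -2*3 = -6)
K(y, N) = 6 + N*y (K(y, N) = N*y + 6 = 6 + N*y)
K(-9, h) + 501 = (6 - 6*(-9)) + 501 = (6 + 54) + 501 = 60 + 501 = 561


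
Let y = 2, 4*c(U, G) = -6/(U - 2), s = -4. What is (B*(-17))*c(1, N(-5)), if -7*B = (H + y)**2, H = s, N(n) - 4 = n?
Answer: 102/7 ≈ 14.571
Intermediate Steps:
N(n) = 4 + n
c(U, G) = -3/(2*(-2 + U)) (c(U, G) = (-6/(U - 2))/4 = (-6/(-2 + U))/4 = -3/(2*(-2 + U)))
H = -4
B = -4/7 (B = -(-4 + 2)**2/7 = -1/7*(-2)**2 = -1/7*4 = -4/7 ≈ -0.57143)
(B*(-17))*c(1, N(-5)) = (-4/7*(-17))*(-3/(-4 + 2*1)) = 68*(-3/(-4 + 2))/7 = 68*(-3/(-2))/7 = 68*(-3*(-1/2))/7 = (68/7)*(3/2) = 102/7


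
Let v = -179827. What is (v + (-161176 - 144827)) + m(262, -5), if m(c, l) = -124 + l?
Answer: -485959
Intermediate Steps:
(v + (-161176 - 144827)) + m(262, -5) = (-179827 + (-161176 - 144827)) + (-124 - 5) = (-179827 - 306003) - 129 = -485830 - 129 = -485959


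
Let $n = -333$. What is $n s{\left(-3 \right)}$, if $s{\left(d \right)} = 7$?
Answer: $-2331$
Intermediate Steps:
$n s{\left(-3 \right)} = \left(-333\right) 7 = -2331$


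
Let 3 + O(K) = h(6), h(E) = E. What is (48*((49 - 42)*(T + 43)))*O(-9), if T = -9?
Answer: 34272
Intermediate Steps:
O(K) = 3 (O(K) = -3 + 6 = 3)
(48*((49 - 42)*(T + 43)))*O(-9) = (48*((49 - 42)*(-9 + 43)))*3 = (48*(7*34))*3 = (48*238)*3 = 11424*3 = 34272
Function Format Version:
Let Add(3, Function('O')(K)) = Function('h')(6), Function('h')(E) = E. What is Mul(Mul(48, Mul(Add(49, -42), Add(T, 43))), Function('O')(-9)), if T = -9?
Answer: 34272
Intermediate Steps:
Function('O')(K) = 3 (Function('O')(K) = Add(-3, 6) = 3)
Mul(Mul(48, Mul(Add(49, -42), Add(T, 43))), Function('O')(-9)) = Mul(Mul(48, Mul(Add(49, -42), Add(-9, 43))), 3) = Mul(Mul(48, Mul(7, 34)), 3) = Mul(Mul(48, 238), 3) = Mul(11424, 3) = 34272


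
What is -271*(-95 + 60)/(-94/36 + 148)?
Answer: 170730/2617 ≈ 65.239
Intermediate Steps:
-271*(-95 + 60)/(-94/36 + 148) = -271*(-35/(-94*1/36 + 148)) = -271*(-35/(-47/18 + 148)) = -271*(-35/2617/18) = -271*(-35*18/2617) = -271*(-630)/2617 = -1*(-170730/2617) = 170730/2617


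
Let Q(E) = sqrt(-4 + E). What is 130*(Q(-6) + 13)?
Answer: 1690 + 130*I*sqrt(10) ≈ 1690.0 + 411.1*I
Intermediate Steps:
130*(Q(-6) + 13) = 130*(sqrt(-4 - 6) + 13) = 130*(sqrt(-10) + 13) = 130*(I*sqrt(10) + 13) = 130*(13 + I*sqrt(10)) = 1690 + 130*I*sqrt(10)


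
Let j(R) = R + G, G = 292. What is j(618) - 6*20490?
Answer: -122030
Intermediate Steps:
j(R) = 292 + R (j(R) = R + 292 = 292 + R)
j(618) - 6*20490 = (292 + 618) - 6*20490 = 910 - 1*122940 = 910 - 122940 = -122030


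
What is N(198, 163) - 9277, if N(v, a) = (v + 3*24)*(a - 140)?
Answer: -3067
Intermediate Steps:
N(v, a) = (-140 + a)*(72 + v) (N(v, a) = (v + 72)*(-140 + a) = (72 + v)*(-140 + a) = (-140 + a)*(72 + v))
N(198, 163) - 9277 = (-10080 - 140*198 + 72*163 + 163*198) - 9277 = (-10080 - 27720 + 11736 + 32274) - 9277 = 6210 - 9277 = -3067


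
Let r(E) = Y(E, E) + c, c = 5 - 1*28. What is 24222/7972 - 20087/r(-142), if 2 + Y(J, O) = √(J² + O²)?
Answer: -1520826517/158256158 - 2852354*√2/39703 ≈ -111.21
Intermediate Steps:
c = -23 (c = 5 - 28 = -23)
Y(J, O) = -2 + √(J² + O²)
r(E) = -25 + √2*√(E²) (r(E) = (-2 + √(E² + E²)) - 23 = (-2 + √(2*E²)) - 23 = (-2 + √2*√(E²)) - 23 = -25 + √2*√(E²))
24222/7972 - 20087/r(-142) = 24222/7972 - 20087/(-25 + √2*√((-142)²)) = 24222*(1/7972) - 20087/(-25 + √2*√20164) = 12111/3986 - 20087/(-25 + √2*142) = 12111/3986 - 20087/(-25 + 142*√2)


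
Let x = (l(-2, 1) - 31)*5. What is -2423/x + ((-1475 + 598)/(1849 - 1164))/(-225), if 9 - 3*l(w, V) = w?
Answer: 224138839/12638250 ≈ 17.735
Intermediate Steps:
l(w, V) = 3 - w/3
x = -410/3 (x = ((3 - 1/3*(-2)) - 31)*5 = ((3 + 2/3) - 31)*5 = (11/3 - 31)*5 = -82/3*5 = -410/3 ≈ -136.67)
-2423/x + ((-1475 + 598)/(1849 - 1164))/(-225) = -2423/(-410/3) + ((-1475 + 598)/(1849 - 1164))/(-225) = -2423*(-3/410) - 877/685*(-1/225) = 7269/410 - 877*1/685*(-1/225) = 7269/410 - 877/685*(-1/225) = 7269/410 + 877/154125 = 224138839/12638250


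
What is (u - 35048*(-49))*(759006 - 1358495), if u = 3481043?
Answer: -3116380620155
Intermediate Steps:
(u - 35048*(-49))*(759006 - 1358495) = (3481043 - 35048*(-49))*(759006 - 1358495) = (3481043 + 1717352)*(-599489) = 5198395*(-599489) = -3116380620155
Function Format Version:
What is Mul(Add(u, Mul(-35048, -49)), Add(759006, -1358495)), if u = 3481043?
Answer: -3116380620155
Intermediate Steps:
Mul(Add(u, Mul(-35048, -49)), Add(759006, -1358495)) = Mul(Add(3481043, Mul(-35048, -49)), Add(759006, -1358495)) = Mul(Add(3481043, 1717352), -599489) = Mul(5198395, -599489) = -3116380620155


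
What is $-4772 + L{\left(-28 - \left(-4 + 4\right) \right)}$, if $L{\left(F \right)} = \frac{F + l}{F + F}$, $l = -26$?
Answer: $- \frac{133589}{28} \approx -4771.0$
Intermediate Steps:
$L{\left(F \right)} = \frac{-26 + F}{2 F}$ ($L{\left(F \right)} = \frac{F - 26}{F + F} = \frac{-26 + F}{2 F}$)
$-4772 + L{\left(-28 - \left(-4 + 4\right) \right)} = -4772 + \frac{-26 - 28}{2 \left(-28 - \left(-4 + 4\right)\right)} = -4772 + \frac{-26 - 28}{2 \left(-28 - 0\right)} = -4772 + \frac{-26 + \left(-28 + 0\right)}{2 \left(-28 + 0\right)} = -4772 + \frac{-26 - 28}{2 \left(-28\right)} = -4772 + \frac{1}{2} \left(- \frac{1}{28}\right) \left(-54\right) = -4772 + \frac{27}{28} = - \frac{133589}{28}$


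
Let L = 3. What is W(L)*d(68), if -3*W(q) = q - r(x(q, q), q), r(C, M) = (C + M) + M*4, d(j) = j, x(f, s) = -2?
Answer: 680/3 ≈ 226.67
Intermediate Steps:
r(C, M) = C + 5*M (r(C, M) = (C + M) + 4*M = C + 5*M)
W(q) = -⅔ + 4*q/3 (W(q) = -(q - (-2 + 5*q))/3 = -(q + (2 - 5*q))/3 = -(2 - 4*q)/3 = -⅔ + 4*q/3)
W(L)*d(68) = (-⅔ + (4/3)*3)*68 = (-⅔ + 4)*68 = (10/3)*68 = 680/3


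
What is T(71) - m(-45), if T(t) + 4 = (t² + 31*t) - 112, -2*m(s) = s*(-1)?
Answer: 14297/2 ≈ 7148.5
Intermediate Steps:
m(s) = s/2 (m(s) = -s*(-1)/2 = -(-1)*s/2 = s/2)
T(t) = -116 + t² + 31*t (T(t) = -4 + ((t² + 31*t) - 112) = -4 + (-112 + t² + 31*t) = -116 + t² + 31*t)
T(71) - m(-45) = (-116 + 71² + 31*71) - (-45)/2 = (-116 + 5041 + 2201) - 1*(-45/2) = 7126 + 45/2 = 14297/2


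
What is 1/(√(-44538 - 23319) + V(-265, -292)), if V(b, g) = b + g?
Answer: -557/378106 - I*√67857/378106 ≈ -0.0014731 - 0.00068894*I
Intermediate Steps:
1/(√(-44538 - 23319) + V(-265, -292)) = 1/(√(-44538 - 23319) + (-265 - 292)) = 1/(√(-67857) - 557) = 1/(I*√67857 - 557) = 1/(-557 + I*√67857)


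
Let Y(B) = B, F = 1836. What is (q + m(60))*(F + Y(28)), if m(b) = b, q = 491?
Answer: 1027064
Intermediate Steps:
(q + m(60))*(F + Y(28)) = (491 + 60)*(1836 + 28) = 551*1864 = 1027064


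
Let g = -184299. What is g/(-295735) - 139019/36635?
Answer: -1374439604/433370069 ≈ -3.1715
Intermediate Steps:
g/(-295735) - 139019/36635 = -184299/(-295735) - 139019/36635 = -184299*(-1/295735) - 139019*1/36635 = 184299/295735 - 139019/36635 = -1374439604/433370069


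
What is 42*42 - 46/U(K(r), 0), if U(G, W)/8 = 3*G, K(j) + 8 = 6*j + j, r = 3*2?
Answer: 719689/408 ≈ 1763.9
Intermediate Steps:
r = 6
K(j) = -8 + 7*j (K(j) = -8 + (6*j + j) = -8 + 7*j)
U(G, W) = 24*G (U(G, W) = 8*(3*G) = 24*G)
42*42 - 46/U(K(r), 0) = 42*42 - 46*1/(24*(-8 + 7*6)) = 1764 - 46*1/(24*(-8 + 42)) = 1764 - 46/(24*34) = 1764 - 46/816 = 1764 - 46*1/816 = 1764 - 23/408 = 719689/408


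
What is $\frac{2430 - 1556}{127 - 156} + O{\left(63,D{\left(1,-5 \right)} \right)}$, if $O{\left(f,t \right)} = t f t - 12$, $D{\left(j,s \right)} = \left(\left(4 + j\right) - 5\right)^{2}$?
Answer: $- \frac{1222}{29} \approx -42.138$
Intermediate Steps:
$D{\left(j,s \right)} = \left(-1 + j\right)^{2}$
$O{\left(f,t \right)} = -12 + f t^{2}$ ($O{\left(f,t \right)} = f t t - 12 = f t^{2} - 12 = -12 + f t^{2}$)
$\frac{2430 - 1556}{127 - 156} + O{\left(63,D{\left(1,-5 \right)} \right)} = \frac{2430 - 1556}{127 - 156} - \left(12 - 63 \left(\left(-1 + 1\right)^{2}\right)^{2}\right) = \frac{874}{127 - 156} - \left(12 - 63 \left(0^{2}\right)^{2}\right) = \frac{874}{-29} - \left(12 - 63 \cdot 0^{2}\right) = 874 \left(- \frac{1}{29}\right) + \left(-12 + 63 \cdot 0\right) = - \frac{874}{29} + \left(-12 + 0\right) = - \frac{874}{29} - 12 = - \frac{1222}{29}$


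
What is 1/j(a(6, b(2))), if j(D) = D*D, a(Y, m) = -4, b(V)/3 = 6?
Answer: 1/16 ≈ 0.062500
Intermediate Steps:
b(V) = 18 (b(V) = 3*6 = 18)
j(D) = D²
1/j(a(6, b(2))) = 1/((-4)²) = 1/16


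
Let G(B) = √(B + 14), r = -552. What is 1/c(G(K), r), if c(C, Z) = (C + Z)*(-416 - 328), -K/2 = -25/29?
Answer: 667/273914760 + √3306/3286977120 ≈ 2.4526e-6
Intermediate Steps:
K = 50/29 (K = -(-50)/29 = -2*(-25/29) = 50/29 ≈ 1.7241)
G(B) = √(14 + B)
c(C, Z) = -744*C - 744*Z (c(C, Z) = (C + Z)*(-744) = -744*C - 744*Z)
1/c(G(K), r) = 1/(-744*√(14 + 50/29) - 744*(-552)) = 1/(-1488*√3306/29 + 410688) = 1/(410688 - 1488*√3306/29)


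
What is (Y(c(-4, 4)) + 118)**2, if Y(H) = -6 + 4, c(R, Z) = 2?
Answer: 13456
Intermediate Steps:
Y(H) = -2
(Y(c(-4, 4)) + 118)**2 = (-2 + 118)**2 = 116**2 = 13456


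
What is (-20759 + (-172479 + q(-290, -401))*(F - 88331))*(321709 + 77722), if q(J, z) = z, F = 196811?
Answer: -7490946213042529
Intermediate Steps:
(-20759 + (-172479 + q(-290, -401))*(F - 88331))*(321709 + 77722) = (-20759 + (-172479 - 401)*(196811 - 88331))*(321709 + 77722) = (-20759 - 172880*108480)*399431 = (-20759 - 18754022400)*399431 = -18754043159*399431 = -7490946213042529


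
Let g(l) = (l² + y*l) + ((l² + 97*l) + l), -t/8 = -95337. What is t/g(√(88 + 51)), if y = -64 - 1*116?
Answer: -63558/257 - 2605878*√139/35723 ≈ -1107.3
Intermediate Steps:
t = 762696 (t = -8*(-95337) = 762696)
y = -180 (y = -64 - 116 = -180)
g(l) = -82*l + 2*l² (g(l) = (l² - 180*l) + ((l² + 97*l) + l) = (l² - 180*l) + (l² + 98*l) = -82*l + 2*l²)
t/g(√(88 + 51)) = 762696/((2*√(88 + 51)*(-41 + √(88 + 51)))) = 762696/((2*√139*(-41 + √139))) = 762696*(√139/(278*(-41 + √139))) = 381348*√139/(139*(-41 + √139))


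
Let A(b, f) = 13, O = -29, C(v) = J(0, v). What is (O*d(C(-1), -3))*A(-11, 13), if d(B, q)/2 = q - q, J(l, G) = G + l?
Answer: 0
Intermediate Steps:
C(v) = v (C(v) = v + 0 = v)
d(B, q) = 0 (d(B, q) = 2*(q - q) = 2*0 = 0)
(O*d(C(-1), -3))*A(-11, 13) = -29*0*13 = 0*13 = 0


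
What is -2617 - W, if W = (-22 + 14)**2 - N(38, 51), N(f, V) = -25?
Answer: -2706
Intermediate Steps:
W = 89 (W = (-22 + 14)**2 - 1*(-25) = (-8)**2 + 25 = 64 + 25 = 89)
-2617 - W = -2617 - 1*89 = -2617 - 89 = -2706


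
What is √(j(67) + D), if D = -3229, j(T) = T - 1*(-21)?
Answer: 3*I*√349 ≈ 56.045*I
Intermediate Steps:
j(T) = 21 + T (j(T) = T + 21 = 21 + T)
√(j(67) + D) = √((21 + 67) - 3229) = √(88 - 3229) = √(-3141) = 3*I*√349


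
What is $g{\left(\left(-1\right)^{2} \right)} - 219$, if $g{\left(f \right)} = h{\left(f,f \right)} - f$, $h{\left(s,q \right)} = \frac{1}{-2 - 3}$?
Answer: $- \frac{1101}{5} \approx -220.2$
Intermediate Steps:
$h{\left(s,q \right)} = - \frac{1}{5}$ ($h{\left(s,q \right)} = \frac{1}{-5} = - \frac{1}{5}$)
$g{\left(f \right)} = - \frac{1}{5} - f$
$g{\left(\left(-1\right)^{2} \right)} - 219 = \left(- \frac{1}{5} - \left(-1\right)^{2}\right) - 219 = \left(- \frac{1}{5} - 1\right) - 219 = - \frac{6}{5} - 219 = - \frac{1101}{5}$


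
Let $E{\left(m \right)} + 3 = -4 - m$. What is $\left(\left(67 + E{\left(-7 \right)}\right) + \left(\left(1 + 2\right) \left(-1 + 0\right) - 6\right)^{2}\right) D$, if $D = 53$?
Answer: $7844$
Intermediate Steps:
$E{\left(m \right)} = -7 - m$ ($E{\left(m \right)} = -3 - \left(4 + m\right) = -7 - m$)
$\left(\left(67 + E{\left(-7 \right)}\right) + \left(\left(1 + 2\right) \left(-1 + 0\right) - 6\right)^{2}\right) D = \left(\left(67 - 0\right) + \left(\left(1 + 2\right) \left(-1 + 0\right) - 6\right)^{2}\right) 53 = \left(\left(67 + \left(-7 + 7\right)\right) + \left(3 \left(-1\right) - 6\right)^{2}\right) 53 = \left(\left(67 + 0\right) + \left(-3 - 6\right)^{2}\right) 53 = \left(67 + \left(-9\right)^{2}\right) 53 = \left(67 + 81\right) 53 = 148 \cdot 53 = 7844$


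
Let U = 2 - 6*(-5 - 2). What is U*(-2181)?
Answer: -95964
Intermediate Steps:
U = 44 (U = 2 - 6*(-7) = 2 - 1*(-42) = 2 + 42 = 44)
U*(-2181) = 44*(-2181) = -95964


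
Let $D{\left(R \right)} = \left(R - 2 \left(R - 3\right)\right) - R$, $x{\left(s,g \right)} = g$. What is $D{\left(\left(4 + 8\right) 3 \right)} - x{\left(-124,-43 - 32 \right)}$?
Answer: $9$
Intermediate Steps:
$D{\left(R \right)} = 6 - 2 R$ ($D{\left(R \right)} = \left(R - 2 \left(-3 + R\right)\right) - R = \left(R - \left(-6 + 2 R\right)\right) - R = \left(6 - R\right) - R = 6 - 2 R$)
$D{\left(\left(4 + 8\right) 3 \right)} - x{\left(-124,-43 - 32 \right)} = \left(6 - 2 \left(4 + 8\right) 3\right) - \left(-43 - 32\right) = \left(6 - 2 \cdot 12 \cdot 3\right) - -75 = \left(6 - 72\right) + 75 = -66 + 75 = 9$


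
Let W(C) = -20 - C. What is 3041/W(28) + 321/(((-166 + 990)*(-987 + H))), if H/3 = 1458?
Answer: -353628125/5581776 ≈ -63.354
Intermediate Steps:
H = 4374 (H = 3*1458 = 4374)
3041/W(28) + 321/(((-166 + 990)*(-987 + H))) = 3041/(-20 - 1*28) + 321/(((-166 + 990)*(-987 + 4374))) = 3041/(-20 - 28) + 321/((824*3387)) = 3041/(-48) + 321/2790888 = 3041*(-1/48) + 321*(1/2790888) = -3041/48 + 107/930296 = -353628125/5581776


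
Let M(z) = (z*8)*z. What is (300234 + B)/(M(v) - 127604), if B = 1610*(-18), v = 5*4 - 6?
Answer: -45209/21006 ≈ -2.1522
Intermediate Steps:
v = 14 (v = 20 - 6 = 14)
B = -28980
M(z) = 8*z² (M(z) = (8*z)*z = 8*z²)
(300234 + B)/(M(v) - 127604) = (300234 - 28980)/(8*14² - 127604) = 271254/(8*196 - 127604) = 271254/(1568 - 127604) = 271254/(-126036) = 271254*(-1/126036) = -45209/21006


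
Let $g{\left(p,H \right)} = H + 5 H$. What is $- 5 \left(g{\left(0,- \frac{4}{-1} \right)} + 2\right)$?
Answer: $-130$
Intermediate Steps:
$g{\left(p,H \right)} = 6 H$
$- 5 \left(g{\left(0,- \frac{4}{-1} \right)} + 2\right) = - 5 \left(6 \left(- \frac{4}{-1}\right) + 2\right) = - 5 \left(6 \left(\left(-4\right) \left(-1\right)\right) + 2\right) = - 5 \left(6 \cdot 4 + 2\right) = - 5 \left(24 + 2\right) = \left(-5\right) 26 = -130$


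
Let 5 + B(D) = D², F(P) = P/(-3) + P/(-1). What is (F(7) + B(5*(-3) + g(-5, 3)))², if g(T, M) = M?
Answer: 151321/9 ≈ 16813.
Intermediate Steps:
F(P) = -4*P/3 (F(P) = P*(-⅓) + P*(-1) = -P/3 - P = -4*P/3)
B(D) = -5 + D²
(F(7) + B(5*(-3) + g(-5, 3)))² = (-4/3*7 + (-5 + (5*(-3) + 3)²))² = (-28/3 + (-5 + (-15 + 3)²))² = (-28/3 + (-5 + (-12)²))² = (-28/3 + (-5 + 144))² = (-28/3 + 139)² = (389/3)² = 151321/9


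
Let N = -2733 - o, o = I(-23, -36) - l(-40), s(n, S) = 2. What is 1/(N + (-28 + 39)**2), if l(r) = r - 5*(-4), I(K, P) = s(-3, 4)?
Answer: -1/2634 ≈ -0.00037965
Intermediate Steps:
I(K, P) = 2
l(r) = 20 + r (l(r) = r + 20 = 20 + r)
o = 22 (o = 2 - (20 - 40) = 2 - 1*(-20) = 2 + 20 = 22)
N = -2755 (N = -2733 - 1*22 = -2733 - 22 = -2755)
1/(N + (-28 + 39)**2) = 1/(-2755 + (-28 + 39)**2) = 1/(-2755 + 11**2) = 1/(-2755 + 121) = 1/(-2634) = -1/2634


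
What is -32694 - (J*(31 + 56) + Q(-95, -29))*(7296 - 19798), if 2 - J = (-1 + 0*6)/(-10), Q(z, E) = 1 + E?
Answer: 8419153/5 ≈ 1.6838e+6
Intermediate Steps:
J = 19/10 (J = 2 - (-1 + 0*6)/(-10) = 2 - (-1 + 0)*(-1)/10 = 2 - (-1)*(-1)/10 = 2 - 1*1/10 = 2 - 1/10 = 19/10 ≈ 1.9000)
-32694 - (J*(31 + 56) + Q(-95, -29))*(7296 - 19798) = -32694 - (19*(31 + 56)/10 + (1 - 29))*(7296 - 19798) = -32694 - ((19/10)*87 - 28)*(-12502) = -32694 - (1653/10 - 28)*(-12502) = -32694 - 1373*(-12502)/10 = -32694 - 1*(-8582623/5) = -32694 + 8582623/5 = 8419153/5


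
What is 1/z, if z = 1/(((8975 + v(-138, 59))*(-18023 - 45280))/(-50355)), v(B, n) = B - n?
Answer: 61741526/5595 ≈ 11035.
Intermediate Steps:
z = 5595/61741526 (z = 1/(((8975 + (-138 - 1*59))*(-18023 - 45280))/(-50355)) = 1/(((8975 + (-138 - 59))*(-63303))*(-1/50355)) = 1/(((8975 - 197)*(-63303))*(-1/50355)) = 1/((8778*(-63303))*(-1/50355)) = 1/(-555673734*(-1/50355)) = 1/(61741526/5595) = 5595/61741526 ≈ 9.0620e-5)
1/z = 1/(5595/61741526) = 61741526/5595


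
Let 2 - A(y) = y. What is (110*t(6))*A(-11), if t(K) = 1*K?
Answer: 8580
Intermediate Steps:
t(K) = K
A(y) = 2 - y
(110*t(6))*A(-11) = (110*6)*(2 - 1*(-11)) = 660*(2 + 11) = 660*13 = 8580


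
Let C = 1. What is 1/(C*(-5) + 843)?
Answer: 1/838 ≈ 0.0011933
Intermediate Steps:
1/(C*(-5) + 843) = 1/(1*(-5) + 843) = 1/(-5 + 843) = 1/838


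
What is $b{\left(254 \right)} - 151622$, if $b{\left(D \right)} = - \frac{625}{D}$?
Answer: $- \frac{38512613}{254} \approx -1.5162 \cdot 10^{5}$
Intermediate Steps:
$b{\left(254 \right)} - 151622 = - \frac{625}{254} - 151622 = - \frac{38512613}{254}$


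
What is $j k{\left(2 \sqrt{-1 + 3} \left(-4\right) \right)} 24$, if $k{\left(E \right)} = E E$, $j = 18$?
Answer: $55296$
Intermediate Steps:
$k{\left(E \right)} = E^{2}$
$j k{\left(2 \sqrt{-1 + 3} \left(-4\right) \right)} 24 = 18 \left(2 \sqrt{-1 + 3} \left(-4\right)\right)^{2} \cdot 24 = 18 \left(2 \sqrt{2} \left(-4\right)\right)^{2} \cdot 24 = 18 \left(- 8 \sqrt{2}\right)^{2} \cdot 24 = 18 \cdot 128 \cdot 24 = 2304 \cdot 24 = 55296$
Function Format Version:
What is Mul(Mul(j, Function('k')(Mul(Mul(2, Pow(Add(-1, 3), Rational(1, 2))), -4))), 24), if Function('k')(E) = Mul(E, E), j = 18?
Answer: 55296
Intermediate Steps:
Function('k')(E) = Pow(E, 2)
Mul(Mul(j, Function('k')(Mul(Mul(2, Pow(Add(-1, 3), Rational(1, 2))), -4))), 24) = Mul(Mul(18, Pow(Mul(Mul(2, Pow(Add(-1, 3), Rational(1, 2))), -4), 2)), 24) = Mul(Mul(18, Pow(Mul(Mul(2, Pow(2, Rational(1, 2))), -4), 2)), 24) = Mul(Mul(18, Pow(Mul(-8, Pow(2, Rational(1, 2))), 2)), 24) = Mul(Mul(18, 128), 24) = Mul(2304, 24) = 55296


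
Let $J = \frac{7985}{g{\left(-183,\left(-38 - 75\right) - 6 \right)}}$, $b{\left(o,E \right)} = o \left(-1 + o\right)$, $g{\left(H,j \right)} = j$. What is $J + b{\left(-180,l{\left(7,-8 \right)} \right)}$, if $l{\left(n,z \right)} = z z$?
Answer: $\frac{3869035}{119} \approx 32513.0$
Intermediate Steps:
$l{\left(n,z \right)} = z^{2}$
$J = - \frac{7985}{119}$ ($J = \frac{7985}{\left(-38 - 75\right) - 6} = \frac{7985}{-113 - 6} = \frac{7985}{-119} = 7985 \left(- \frac{1}{119}\right) = - \frac{7985}{119} \approx -67.101$)
$J + b{\left(-180,l{\left(7,-8 \right)} \right)} = - \frac{7985}{119} - 180 \left(-1 - 180\right) = - \frac{7985}{119} - -32580 = - \frac{7985}{119} + 32580 = \frac{3869035}{119}$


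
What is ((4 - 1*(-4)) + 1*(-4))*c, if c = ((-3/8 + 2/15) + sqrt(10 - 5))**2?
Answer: 72841/3600 - 29*sqrt(5)/15 ≈ 15.911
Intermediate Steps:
c = (-29/120 + sqrt(5))**2 (c = ((-3*1/8 + 2*(1/15)) + sqrt(5))**2 = ((-3/8 + 2/15) + sqrt(5))**2 = (-29/120 + sqrt(5))**2 ≈ 3.9776)
((4 - 1*(-4)) + 1*(-4))*c = ((4 - 1*(-4)) + 1*(-4))*(72841/14400 - 29*sqrt(5)/60) = ((4 + 4) - 4)*(72841/14400 - 29*sqrt(5)/60) = (8 - 4)*(72841/14400 - 29*sqrt(5)/60) = 4*(72841/14400 - 29*sqrt(5)/60) = 72841/3600 - 29*sqrt(5)/15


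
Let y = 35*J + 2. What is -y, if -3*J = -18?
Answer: -212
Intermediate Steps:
J = 6 (J = -⅓*(-18) = 6)
y = 212 (y = 35*6 + 2 = 210 + 2 = 212)
-y = -1*212 = -212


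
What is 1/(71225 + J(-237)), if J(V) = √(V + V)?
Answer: 71225/5073001099 - I*√474/5073001099 ≈ 1.404e-5 - 4.2916e-9*I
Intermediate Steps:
J(V) = √2*√V (J(V) = √(2*V) = √2*√V)
1/(71225 + J(-237)) = 1/(71225 + √2*√(-237)) = 1/(71225 + √2*(I*√237)) = 1/(71225 + I*√474)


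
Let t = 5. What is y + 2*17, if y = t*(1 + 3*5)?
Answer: 114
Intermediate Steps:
y = 80 (y = 5*(1 + 3*5) = 5*(1 + 15) = 5*16 = 80)
y + 2*17 = 80 + 2*17 = 80 + 34 = 114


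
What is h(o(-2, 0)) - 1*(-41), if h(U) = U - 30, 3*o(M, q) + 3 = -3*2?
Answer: 8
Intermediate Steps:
o(M, q) = -3 (o(M, q) = -1 + (-3*2)/3 = -1 + (1/3)*(-6) = -1 - 2 = -3)
h(U) = -30 + U
h(o(-2, 0)) - 1*(-41) = (-30 - 3) - 1*(-41) = -33 + 41 = 8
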